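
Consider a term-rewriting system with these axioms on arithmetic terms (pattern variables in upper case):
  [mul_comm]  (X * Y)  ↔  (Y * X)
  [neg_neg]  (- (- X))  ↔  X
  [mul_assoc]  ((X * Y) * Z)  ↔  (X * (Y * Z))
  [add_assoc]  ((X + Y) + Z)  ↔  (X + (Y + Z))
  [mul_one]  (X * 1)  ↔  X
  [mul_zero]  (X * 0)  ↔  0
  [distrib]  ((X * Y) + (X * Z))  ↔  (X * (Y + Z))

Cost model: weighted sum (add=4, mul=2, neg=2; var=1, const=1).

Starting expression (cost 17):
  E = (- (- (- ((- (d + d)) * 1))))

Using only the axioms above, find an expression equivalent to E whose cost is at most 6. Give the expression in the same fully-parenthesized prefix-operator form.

(d + d)   [cost 6]

step 1: neg_neg (→) rewrites (- (- (- ((- (d + d)) * 1)))) into (- ((- (d + d)) * 1))
step 2: mul_one (→) rewrites ((- (d + d)) * 1) into (- (d + d)), now (- (- (d + d)))
step 3: neg_neg (→) rewrites (- (- (d + d))) into (d + d), reaching cost 6 (bound 6)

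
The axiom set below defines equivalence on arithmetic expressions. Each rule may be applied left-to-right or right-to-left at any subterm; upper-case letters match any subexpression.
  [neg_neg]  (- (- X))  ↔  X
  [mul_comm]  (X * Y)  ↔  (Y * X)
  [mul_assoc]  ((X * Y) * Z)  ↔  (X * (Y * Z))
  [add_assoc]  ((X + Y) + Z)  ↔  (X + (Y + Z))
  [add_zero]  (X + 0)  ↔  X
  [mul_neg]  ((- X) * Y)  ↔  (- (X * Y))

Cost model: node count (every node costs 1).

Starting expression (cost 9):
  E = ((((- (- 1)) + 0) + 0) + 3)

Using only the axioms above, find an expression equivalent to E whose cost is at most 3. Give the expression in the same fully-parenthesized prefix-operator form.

(1 + 3)   [cost 3]

1. [neg_neg →] (- (- 1))  →  1;  E = (((1 + 0) + 0) + 3)
2. [add_zero →] (1 + 0)  →  1;  E = ((1 + 0) + 3)
3. [add_zero →] (1 + 0)  →  1;  cost 3 ≤ 3, done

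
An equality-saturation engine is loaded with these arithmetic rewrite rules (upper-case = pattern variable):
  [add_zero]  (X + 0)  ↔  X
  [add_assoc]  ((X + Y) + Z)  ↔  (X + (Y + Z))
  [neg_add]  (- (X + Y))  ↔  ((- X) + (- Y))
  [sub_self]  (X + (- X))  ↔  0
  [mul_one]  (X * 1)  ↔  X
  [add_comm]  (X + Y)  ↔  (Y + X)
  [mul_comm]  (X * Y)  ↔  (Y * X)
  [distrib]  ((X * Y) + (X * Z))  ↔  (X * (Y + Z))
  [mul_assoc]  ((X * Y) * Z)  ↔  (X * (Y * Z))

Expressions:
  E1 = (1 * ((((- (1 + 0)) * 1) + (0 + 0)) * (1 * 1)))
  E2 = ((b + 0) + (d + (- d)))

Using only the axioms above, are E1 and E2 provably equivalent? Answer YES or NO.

NO

Every axiom is a valid identity, so a rewrite proof would force E1 and E2 to agree under every assignment.
At b=0, d=0: E1 = -1 but E2 = 0; they differ, so no derivation exists.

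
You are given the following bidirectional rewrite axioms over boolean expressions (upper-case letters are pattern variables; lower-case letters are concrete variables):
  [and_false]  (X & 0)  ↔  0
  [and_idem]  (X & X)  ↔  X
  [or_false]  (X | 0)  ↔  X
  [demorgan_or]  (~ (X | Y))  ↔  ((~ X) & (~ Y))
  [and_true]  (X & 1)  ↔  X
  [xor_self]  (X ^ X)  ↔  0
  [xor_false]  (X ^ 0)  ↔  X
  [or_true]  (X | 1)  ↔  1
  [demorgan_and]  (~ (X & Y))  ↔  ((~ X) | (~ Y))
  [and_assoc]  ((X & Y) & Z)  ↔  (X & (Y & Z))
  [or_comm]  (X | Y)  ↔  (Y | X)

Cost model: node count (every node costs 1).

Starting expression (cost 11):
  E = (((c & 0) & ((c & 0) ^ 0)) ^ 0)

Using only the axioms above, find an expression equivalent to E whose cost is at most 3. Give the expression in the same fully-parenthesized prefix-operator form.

(c & 0)   [cost 3]

(1) ((c & 0) ^ 0)  =[xor_false →]=  (c & 0)    ⊢ (((c & 0) & (c & 0)) ^ 0)
(2) ((c & 0) & (c & 0))  =[and_idem →]=  (c & 0)    ⊢ ((c & 0) ^ 0)
(3) ((c & 0) ^ 0)  =[xor_false →]=  (c & 0)    ⊢ cost 3, within 3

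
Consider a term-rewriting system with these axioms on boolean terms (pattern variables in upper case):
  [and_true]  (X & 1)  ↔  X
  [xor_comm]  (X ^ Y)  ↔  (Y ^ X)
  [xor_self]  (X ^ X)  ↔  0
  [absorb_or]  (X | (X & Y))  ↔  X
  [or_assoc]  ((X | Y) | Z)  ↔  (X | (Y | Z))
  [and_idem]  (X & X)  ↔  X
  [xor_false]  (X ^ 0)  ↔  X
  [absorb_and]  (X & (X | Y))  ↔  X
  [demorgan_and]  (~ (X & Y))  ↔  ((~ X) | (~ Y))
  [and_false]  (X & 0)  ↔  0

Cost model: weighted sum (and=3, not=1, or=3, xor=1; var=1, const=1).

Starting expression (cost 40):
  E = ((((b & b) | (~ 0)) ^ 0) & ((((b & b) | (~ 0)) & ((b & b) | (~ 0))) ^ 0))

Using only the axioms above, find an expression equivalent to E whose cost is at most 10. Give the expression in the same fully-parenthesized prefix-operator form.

((b & b) | (~ 0))   [cost 10]

(1) (((b & b) | (~ 0)) & ((b & b) | (~ 0)))  =[and_idem →]=  ((b & b) | (~ 0))    ⊢ ((((b & b) | (~ 0)) ^ 0) & (((b & b) | (~ 0)) ^ 0))
(2) ((((b & b) | (~ 0)) ^ 0) & (((b & b) | (~ 0)) ^ 0))  =[and_idem →]=  (((b & b) | (~ 0)) ^ 0)
(3) (((b & b) | (~ 0)) ^ 0)  =[xor_false →]=  ((b & b) | (~ 0))    ⊢ cost 10, within 10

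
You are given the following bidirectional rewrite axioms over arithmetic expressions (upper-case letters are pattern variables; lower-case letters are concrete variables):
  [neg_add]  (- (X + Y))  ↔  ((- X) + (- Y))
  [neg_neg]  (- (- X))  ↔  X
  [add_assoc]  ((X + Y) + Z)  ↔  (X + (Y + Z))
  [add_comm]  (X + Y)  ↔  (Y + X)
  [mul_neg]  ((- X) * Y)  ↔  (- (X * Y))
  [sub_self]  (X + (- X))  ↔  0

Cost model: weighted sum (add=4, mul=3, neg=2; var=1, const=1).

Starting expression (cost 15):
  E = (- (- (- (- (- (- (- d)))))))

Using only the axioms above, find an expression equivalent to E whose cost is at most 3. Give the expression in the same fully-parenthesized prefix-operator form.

step 1: neg_neg (→) rewrites (- (- (- (- (- (- d)))))) into (- (- (- (- d)))), now (- (- (- (- (- d)))))
step 2: neg_neg (→) rewrites (- (- (- (- (- d))))) into (- (- (- d)))
step 3: neg_neg (→) rewrites (- (- d)) into d, reaching cost 3 (bound 3)

(- d)   [cost 3]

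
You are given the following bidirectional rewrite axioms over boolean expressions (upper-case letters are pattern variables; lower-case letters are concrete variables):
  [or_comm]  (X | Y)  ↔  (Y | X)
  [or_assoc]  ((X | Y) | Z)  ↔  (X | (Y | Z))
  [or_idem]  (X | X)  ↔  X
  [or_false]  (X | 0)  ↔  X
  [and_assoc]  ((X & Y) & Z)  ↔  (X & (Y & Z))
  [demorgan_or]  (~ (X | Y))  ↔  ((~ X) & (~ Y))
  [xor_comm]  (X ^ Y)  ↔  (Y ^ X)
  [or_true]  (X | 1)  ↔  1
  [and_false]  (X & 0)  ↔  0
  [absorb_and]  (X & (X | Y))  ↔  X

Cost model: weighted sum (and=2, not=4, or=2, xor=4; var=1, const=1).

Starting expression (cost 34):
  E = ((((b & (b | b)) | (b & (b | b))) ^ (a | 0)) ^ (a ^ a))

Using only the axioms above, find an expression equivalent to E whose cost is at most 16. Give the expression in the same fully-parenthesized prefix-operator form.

((b ^ a) ^ (a ^ a))   [cost 16]

1. [or_idem →] ((b & (b | b)) | (b & (b | b)))  →  (b & (b | b));  E = (((b & (b | b)) ^ (a | 0)) ^ (a ^ a))
2. [or_false →] (a | 0)  →  a;  E = (((b & (b | b)) ^ a) ^ (a ^ a))
3. [absorb_and →] (b & (b | b))  →  b;  cost 16 ≤ 16, done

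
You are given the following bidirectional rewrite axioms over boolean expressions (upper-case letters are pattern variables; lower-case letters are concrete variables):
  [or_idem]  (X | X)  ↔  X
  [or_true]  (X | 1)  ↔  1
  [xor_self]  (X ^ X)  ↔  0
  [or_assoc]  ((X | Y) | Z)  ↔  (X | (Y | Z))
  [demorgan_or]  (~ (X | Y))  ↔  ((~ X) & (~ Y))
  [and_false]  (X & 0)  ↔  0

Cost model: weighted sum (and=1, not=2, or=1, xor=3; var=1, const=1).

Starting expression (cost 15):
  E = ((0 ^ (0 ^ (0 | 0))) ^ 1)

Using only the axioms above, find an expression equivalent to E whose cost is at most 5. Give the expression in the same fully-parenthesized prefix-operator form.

(0 ^ 1)   [cost 5]

step 1: or_idem (→) rewrites (0 | 0) into 0, now ((0 ^ (0 ^ 0)) ^ 1)
step 2: xor_self (→) rewrites (0 ^ 0) into 0, now ((0 ^ 0) ^ 1)
step 3: xor_self (→) rewrites (0 ^ 0) into 0, reaching cost 5 (bound 5)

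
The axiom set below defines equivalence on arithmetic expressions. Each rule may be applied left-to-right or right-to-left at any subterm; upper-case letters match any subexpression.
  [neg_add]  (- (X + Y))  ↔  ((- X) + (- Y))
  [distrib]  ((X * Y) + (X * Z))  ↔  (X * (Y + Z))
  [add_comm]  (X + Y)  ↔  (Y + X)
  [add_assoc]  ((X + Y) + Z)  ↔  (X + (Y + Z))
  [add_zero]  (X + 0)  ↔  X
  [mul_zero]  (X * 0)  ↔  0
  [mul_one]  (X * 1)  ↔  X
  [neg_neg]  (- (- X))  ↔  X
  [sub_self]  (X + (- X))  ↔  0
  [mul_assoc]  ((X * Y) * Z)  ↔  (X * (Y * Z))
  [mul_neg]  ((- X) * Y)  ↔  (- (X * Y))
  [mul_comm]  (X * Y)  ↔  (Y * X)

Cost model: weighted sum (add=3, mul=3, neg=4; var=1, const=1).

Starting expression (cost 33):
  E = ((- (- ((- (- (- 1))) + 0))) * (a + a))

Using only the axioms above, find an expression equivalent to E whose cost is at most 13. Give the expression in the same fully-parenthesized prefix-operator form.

step 1: neg_neg (→) rewrites (- (- ((- (- (- 1))) + 0))) into ((- (- (- 1))) + 0), now (((- (- (- 1))) + 0) * (a + a))
step 2: add_zero (→) rewrites ((- (- (- 1))) + 0) into (- (- (- 1))), now ((- (- (- 1))) * (a + a))
step 3: neg_neg (→) rewrites (- (- 1)) into 1, reaching cost 13 (bound 13)

((- 1) * (a + a))   [cost 13]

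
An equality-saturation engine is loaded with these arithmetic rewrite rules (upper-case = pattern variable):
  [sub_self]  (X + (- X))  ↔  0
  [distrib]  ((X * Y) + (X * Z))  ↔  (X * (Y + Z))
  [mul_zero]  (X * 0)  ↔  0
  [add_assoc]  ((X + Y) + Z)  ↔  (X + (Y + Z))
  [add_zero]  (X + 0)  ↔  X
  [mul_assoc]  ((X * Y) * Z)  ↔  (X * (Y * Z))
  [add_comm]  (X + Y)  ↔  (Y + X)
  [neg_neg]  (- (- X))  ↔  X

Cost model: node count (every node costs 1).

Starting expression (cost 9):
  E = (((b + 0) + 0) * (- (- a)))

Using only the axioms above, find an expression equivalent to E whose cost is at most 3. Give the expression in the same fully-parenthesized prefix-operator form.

(b * a)   [cost 3]

1. [add_zero →] (b + 0)  →  b;  E = ((b + 0) * (- (- a)))
2. [add_zero →] (b + 0)  →  b;  E = (b * (- (- a)))
3. [neg_neg →] (- (- a))  →  a;  cost 3 ≤ 3, done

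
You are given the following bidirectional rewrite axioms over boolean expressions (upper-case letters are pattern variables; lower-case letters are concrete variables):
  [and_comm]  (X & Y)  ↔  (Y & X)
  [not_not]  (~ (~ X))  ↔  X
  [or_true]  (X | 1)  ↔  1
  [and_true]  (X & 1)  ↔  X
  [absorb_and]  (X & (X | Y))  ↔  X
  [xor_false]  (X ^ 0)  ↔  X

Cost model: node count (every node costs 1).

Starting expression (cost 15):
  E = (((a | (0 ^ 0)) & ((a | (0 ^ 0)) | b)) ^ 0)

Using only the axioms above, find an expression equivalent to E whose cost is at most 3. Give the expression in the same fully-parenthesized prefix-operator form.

(1) ((a | (0 ^ 0)) & ((a | (0 ^ 0)) | b))  =[absorb_and →]=  (a | (0 ^ 0))    ⊢ ((a | (0 ^ 0)) ^ 0)
(2) (0 ^ 0)  =[xor_false →]=  0    ⊢ ((a | 0) ^ 0)
(3) ((a | 0) ^ 0)  =[xor_false →]=  (a | 0)    ⊢ cost 3, within 3

(a | 0)   [cost 3]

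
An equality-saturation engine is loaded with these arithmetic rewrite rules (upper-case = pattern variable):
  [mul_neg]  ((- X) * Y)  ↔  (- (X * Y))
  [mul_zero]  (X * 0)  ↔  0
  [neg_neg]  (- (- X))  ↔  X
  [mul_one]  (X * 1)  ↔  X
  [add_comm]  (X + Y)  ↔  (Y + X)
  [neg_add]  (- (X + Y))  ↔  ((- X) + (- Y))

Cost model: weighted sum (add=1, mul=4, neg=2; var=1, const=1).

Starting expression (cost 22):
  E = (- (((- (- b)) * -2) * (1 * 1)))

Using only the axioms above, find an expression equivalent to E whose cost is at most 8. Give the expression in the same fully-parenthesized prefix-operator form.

(- (b * -2))   [cost 8]

step 1: mul_one (→) rewrites (1 * 1) into 1, now (- (((- (- b)) * -2) * 1))
step 2: mul_one (→) rewrites (((- (- b)) * -2) * 1) into ((- (- b)) * -2), now (- ((- (- b)) * -2))
step 3: neg_neg (→) rewrites (- (- b)) into b, reaching cost 8 (bound 8)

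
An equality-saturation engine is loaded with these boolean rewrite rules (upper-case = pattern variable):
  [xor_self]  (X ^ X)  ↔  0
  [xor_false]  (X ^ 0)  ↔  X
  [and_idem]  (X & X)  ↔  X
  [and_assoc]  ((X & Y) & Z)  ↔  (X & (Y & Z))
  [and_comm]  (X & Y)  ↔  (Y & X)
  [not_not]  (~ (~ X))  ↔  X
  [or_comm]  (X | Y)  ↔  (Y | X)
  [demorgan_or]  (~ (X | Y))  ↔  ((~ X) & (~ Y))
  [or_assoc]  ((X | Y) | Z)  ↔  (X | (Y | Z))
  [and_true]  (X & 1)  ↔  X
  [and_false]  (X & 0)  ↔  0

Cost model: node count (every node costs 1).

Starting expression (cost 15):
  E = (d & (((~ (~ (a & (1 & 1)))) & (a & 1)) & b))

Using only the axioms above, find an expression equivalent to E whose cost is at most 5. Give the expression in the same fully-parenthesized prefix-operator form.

step 1: not_not (→) rewrites (~ (~ (a & (1 & 1)))) into (a & (1 & 1)), now (d & (((a & (1 & 1)) & (a & 1)) & b))
step 2: and_idem (→) rewrites (1 & 1) into 1, now (d & (((a & 1) & (a & 1)) & b))
step 3: and_comm (→) rewrites (((a & 1) & (a & 1)) & b) into (b & ((a & 1) & (a & 1))), now (d & (b & ((a & 1) & (a & 1))))
step 4: and_idem (→) rewrites ((a & 1) & (a & 1)) into (a & 1), now (d & (b & (a & 1)))
step 5: and_true (→) rewrites (a & 1) into a, reaching cost 5 (bound 5)

(d & (b & a))   [cost 5]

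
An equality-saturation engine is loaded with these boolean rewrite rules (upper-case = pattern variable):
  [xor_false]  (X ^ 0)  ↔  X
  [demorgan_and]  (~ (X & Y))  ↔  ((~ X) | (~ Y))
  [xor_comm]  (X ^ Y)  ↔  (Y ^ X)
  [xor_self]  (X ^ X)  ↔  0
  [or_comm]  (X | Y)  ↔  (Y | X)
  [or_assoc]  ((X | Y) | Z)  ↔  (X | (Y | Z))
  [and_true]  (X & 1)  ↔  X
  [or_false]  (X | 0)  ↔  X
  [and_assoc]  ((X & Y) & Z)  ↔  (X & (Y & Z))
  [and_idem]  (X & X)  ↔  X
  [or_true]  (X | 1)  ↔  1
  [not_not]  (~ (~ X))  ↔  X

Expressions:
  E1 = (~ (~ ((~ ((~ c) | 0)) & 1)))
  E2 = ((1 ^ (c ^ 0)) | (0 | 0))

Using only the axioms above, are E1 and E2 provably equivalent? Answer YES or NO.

All listed rules preserve value, hence provable equivalence implies equal values everywhere; look for a separating assignment.
c=0 gives E1 ↦ 0, E2 ↦ 1; values differ ⇒ not provably equivalent.

NO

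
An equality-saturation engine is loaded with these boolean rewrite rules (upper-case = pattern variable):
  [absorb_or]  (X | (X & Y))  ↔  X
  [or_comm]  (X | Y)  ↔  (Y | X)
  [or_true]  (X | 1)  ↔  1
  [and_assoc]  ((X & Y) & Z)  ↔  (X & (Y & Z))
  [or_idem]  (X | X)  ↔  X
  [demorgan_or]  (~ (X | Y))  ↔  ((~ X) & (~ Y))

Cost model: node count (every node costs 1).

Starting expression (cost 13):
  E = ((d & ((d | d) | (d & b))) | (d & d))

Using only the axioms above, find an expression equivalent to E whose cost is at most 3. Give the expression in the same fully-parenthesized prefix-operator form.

(1) (d | d)  =[or_idem →]=  d    ⊢ ((d & (d | (d & b))) | (d & d))
(2) (d | (d & b))  =[absorb_or →]=  d    ⊢ ((d & d) | (d & d))
(3) ((d & d) | (d & d))  =[or_idem →]=  (d & d)    ⊢ cost 3, within 3

(d & d)   [cost 3]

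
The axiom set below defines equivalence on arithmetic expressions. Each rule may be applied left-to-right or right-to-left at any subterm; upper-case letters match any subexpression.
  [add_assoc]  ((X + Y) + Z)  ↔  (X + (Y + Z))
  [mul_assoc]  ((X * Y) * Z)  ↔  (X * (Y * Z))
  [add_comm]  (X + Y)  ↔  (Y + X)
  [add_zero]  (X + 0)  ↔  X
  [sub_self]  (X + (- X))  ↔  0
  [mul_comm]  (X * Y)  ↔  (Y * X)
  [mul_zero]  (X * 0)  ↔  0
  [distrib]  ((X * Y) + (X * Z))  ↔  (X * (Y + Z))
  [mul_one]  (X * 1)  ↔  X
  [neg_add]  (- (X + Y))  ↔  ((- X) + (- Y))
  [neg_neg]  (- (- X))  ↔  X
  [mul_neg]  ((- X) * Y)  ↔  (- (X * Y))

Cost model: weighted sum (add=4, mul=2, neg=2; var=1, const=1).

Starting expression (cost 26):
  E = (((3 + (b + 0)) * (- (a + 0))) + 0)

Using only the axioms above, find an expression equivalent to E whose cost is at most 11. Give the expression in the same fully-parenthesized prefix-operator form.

((3 + b) * (- a))   [cost 11]

(1) (a + 0)  =[add_zero →]=  a    ⊢ (((3 + (b + 0)) * (- a)) + 0)
(2) (((3 + (b + 0)) * (- a)) + 0)  =[add_zero →]=  ((3 + (b + 0)) * (- a))
(3) (b + 0)  =[add_zero →]=  b    ⊢ cost 11, within 11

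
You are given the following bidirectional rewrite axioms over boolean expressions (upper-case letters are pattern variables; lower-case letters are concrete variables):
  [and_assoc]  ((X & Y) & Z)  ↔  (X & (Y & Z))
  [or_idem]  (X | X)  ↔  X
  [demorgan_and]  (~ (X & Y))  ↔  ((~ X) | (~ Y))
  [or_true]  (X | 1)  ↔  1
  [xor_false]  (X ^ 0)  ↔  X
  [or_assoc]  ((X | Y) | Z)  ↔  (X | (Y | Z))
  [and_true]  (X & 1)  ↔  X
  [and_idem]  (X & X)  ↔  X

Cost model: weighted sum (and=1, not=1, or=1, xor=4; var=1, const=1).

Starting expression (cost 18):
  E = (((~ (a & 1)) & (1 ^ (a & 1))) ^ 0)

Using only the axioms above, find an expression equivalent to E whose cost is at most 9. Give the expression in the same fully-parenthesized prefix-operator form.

step 1: xor_false (→) rewrites (((~ (a & 1)) & (1 ^ (a & 1))) ^ 0) into ((~ (a & 1)) & (1 ^ (a & 1)))
step 2: and_true (→) rewrites (a & 1) into a, now ((~ a) & (1 ^ (a & 1)))
step 3: and_true (→) rewrites (a & 1) into a, reaching cost 9 (bound 9)

((~ a) & (1 ^ a))   [cost 9]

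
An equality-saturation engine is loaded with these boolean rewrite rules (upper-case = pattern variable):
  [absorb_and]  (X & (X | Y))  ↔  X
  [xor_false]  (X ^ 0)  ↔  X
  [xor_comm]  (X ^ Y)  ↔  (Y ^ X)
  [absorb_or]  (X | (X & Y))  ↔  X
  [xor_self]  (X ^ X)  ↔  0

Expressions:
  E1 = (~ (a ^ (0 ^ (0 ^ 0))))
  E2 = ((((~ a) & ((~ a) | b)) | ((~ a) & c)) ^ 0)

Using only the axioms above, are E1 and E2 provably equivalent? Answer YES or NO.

1. [xor_false →] (0 ^ 0)  →  0;  E1 = (~ (a ^ (0 ^ 0)))
2. [xor_false →] (0 ^ 0)  →  0;  E1 = (~ (a ^ 0))
3. [xor_false →] (a ^ 0)  →  a;  E1 = (~ a)
4. [xor_false ←] (~ a)  →  ((~ a) ^ 0)
5. [absorb_or ←] (~ a)  →  ((~ a) | ((~ a) & c));  E1 = (((~ a) | ((~ a) & c)) ^ 0)
6. [absorb_and ←] (~ a)  →  ((~ a) & ((~ a) | b));  this is E2

YES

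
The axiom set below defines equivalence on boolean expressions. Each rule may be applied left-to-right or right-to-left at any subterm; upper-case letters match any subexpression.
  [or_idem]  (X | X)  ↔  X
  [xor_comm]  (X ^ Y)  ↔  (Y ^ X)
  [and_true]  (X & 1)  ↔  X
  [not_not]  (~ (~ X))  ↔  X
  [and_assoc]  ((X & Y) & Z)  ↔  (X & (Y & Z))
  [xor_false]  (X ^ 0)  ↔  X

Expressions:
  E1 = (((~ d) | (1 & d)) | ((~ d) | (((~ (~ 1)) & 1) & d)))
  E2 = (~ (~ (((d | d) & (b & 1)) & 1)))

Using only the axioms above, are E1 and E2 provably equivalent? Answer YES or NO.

NO

The axioms are sound identities: if E1 ↔* E2 then E1 and E2 evaluate identically under any assignment.
Under b=0, d=0: E1 evaluates to 1, E2 to 0. Distinct ⇒ no rewrite sequence connects them.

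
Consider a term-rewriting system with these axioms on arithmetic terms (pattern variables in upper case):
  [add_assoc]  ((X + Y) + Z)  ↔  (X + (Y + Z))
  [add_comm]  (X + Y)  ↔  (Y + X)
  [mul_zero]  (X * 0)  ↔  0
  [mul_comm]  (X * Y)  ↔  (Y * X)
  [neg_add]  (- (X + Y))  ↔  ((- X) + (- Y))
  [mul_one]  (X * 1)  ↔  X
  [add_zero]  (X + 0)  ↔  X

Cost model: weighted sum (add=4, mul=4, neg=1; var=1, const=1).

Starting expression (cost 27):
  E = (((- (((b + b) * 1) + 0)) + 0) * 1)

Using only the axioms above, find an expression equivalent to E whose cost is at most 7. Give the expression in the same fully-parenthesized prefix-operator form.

(1) ((b + b) * 1)  =[mul_one →]=  (b + b)    ⊢ (((- ((b + b) + 0)) + 0) * 1)
(2) ((b + b) + 0)  =[add_zero →]=  (b + b)    ⊢ (((- (b + b)) + 0) * 1)
(3) ((- (b + b)) + 0)  =[add_zero →]=  (- (b + b))    ⊢ ((- (b + b)) * 1)
(4) ((- (b + b)) * 1)  =[mul_one →]=  (- (b + b))    ⊢ cost 7, within 7

(- (b + b))   [cost 7]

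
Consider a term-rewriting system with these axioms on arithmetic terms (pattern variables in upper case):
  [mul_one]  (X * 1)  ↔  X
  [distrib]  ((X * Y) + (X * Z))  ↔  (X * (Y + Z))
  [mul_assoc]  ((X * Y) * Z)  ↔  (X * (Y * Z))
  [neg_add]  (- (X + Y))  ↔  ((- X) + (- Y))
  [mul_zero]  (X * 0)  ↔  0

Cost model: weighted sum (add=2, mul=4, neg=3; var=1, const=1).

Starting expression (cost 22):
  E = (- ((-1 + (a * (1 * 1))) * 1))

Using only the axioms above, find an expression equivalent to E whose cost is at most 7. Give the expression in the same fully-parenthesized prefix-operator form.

(1) (1 * 1)  =[mul_one →]=  1    ⊢ (- ((-1 + (a * 1)) * 1))
(2) (a * 1)  =[mul_one →]=  a    ⊢ (- ((-1 + a) * 1))
(3) ((-1 + a) * 1)  =[mul_one →]=  (-1 + a)    ⊢ cost 7, within 7

(- (-1 + a))   [cost 7]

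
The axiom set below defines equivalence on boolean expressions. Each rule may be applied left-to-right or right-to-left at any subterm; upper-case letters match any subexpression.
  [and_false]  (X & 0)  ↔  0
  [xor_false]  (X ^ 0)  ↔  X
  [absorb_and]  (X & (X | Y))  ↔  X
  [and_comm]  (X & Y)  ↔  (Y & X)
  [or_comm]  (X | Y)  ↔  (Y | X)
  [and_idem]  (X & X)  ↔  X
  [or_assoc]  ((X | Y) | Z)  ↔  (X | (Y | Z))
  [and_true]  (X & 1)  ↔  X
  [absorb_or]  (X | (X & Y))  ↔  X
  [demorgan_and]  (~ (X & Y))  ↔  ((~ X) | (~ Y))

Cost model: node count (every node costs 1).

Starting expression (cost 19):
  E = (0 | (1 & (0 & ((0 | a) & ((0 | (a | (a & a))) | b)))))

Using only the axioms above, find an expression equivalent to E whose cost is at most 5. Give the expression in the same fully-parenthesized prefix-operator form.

(0 | (1 & 0))   [cost 5]

step 1: absorb_or (→) rewrites (a | (a & a)) into a, now (0 | (1 & (0 & ((0 | a) & ((0 | a) | b)))))
step 2: absorb_and (→) rewrites ((0 | a) & ((0 | a) | b)) into (0 | a), now (0 | (1 & (0 & (0 | a))))
step 3: absorb_and (→) rewrites (0 & (0 | a)) into 0, reaching cost 5 (bound 5)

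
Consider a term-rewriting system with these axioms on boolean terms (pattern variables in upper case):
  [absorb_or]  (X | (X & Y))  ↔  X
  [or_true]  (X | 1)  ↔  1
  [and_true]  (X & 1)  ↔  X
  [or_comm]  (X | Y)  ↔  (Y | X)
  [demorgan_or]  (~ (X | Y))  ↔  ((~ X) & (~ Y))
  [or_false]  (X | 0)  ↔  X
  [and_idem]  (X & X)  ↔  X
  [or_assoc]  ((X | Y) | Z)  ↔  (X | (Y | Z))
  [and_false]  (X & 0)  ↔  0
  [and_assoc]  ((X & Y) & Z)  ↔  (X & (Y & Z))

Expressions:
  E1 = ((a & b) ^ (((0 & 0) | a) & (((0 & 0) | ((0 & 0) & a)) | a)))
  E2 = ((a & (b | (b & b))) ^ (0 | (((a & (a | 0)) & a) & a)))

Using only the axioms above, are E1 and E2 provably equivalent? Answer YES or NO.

(1) ((0 & 0) | ((0 & 0) & a))  =[absorb_or →]=  (0 & 0)    ⊢ ((a & b) ^ (((0 & 0) | a) & ((0 & 0) | a)))
(2) (((0 & 0) | a) & ((0 & 0) | a))  =[and_idem →]=  ((0 & 0) | a)    ⊢ ((a & b) ^ ((0 & 0) | a))
(3) (0 & 0)  =[and_idem →]=  0    ⊢ ((a & b) ^ (0 | a))
(4) a  =[and_idem ←]=  (a & a)    ⊢ ((a & b) ^ (0 | (a & a)))
(5) (a & a)  =[and_idem ←]=  ((a & a) & (a & a))    ⊢ ((a & b) ^ (0 | ((a & a) & (a & a))))
(6) b  =[absorb_or ←]=  (b | (b & b))    ⊢ ((a & (b | (b & b))) ^ (0 | ((a & a) & (a & a))))
(7) a  =[or_false ←]=  (a | 0)    ⊢ ((a & (b | (b & b))) ^ (0 | ((a & (a | 0)) & (a & a))))
(8) ((a & (a | 0)) & (a & a))  =[and_assoc ←]=  (((a & (a | 0)) & a) & a)    ⊢ E2

YES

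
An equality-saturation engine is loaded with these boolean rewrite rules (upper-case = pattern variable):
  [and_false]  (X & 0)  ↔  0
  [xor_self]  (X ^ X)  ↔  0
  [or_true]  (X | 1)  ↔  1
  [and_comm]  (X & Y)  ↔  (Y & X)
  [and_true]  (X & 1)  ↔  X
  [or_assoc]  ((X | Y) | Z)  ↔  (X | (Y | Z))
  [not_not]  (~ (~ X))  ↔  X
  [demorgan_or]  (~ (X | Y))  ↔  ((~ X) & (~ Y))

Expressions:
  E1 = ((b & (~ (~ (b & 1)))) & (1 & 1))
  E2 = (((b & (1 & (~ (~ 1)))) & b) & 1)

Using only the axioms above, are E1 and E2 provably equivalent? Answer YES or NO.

1. [not_not →] (~ (~ (b & 1)))  →  (b & 1);  E1 = ((b & (b & 1)) & (1 & 1))
2. [and_true →] (1 & 1)  →  1;  E1 = ((b & (b & 1)) & 1)
3. [and_true ←] 1  →  (1 & 1);  E1 = ((b & (b & (1 & 1))) & 1)
4. [and_comm →] (b & (b & (1 & 1)))  →  ((b & (1 & 1)) & b);  E1 = (((b & (1 & 1)) & b) & 1)
5. [not_not ←] 1  →  (~ (~ 1));  this is E2

YES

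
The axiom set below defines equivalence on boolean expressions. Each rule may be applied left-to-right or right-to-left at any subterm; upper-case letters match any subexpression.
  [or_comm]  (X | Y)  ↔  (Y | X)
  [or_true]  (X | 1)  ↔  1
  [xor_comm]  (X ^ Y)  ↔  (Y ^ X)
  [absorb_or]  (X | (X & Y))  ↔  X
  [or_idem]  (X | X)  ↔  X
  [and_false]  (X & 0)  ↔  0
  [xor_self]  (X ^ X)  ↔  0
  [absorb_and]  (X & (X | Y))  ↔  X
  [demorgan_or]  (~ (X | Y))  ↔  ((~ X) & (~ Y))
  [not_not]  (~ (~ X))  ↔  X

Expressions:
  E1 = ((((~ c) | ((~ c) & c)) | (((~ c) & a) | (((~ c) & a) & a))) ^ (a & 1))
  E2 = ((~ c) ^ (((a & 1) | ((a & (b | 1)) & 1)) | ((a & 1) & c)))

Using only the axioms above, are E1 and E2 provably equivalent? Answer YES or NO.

YES

1. [absorb_or →] ((~ c) | ((~ c) & c))  →  (~ c);  E1 = (((~ c) | (((~ c) & a) | (((~ c) & a) & a))) ^ (a & 1))
2. [absorb_or →] (((~ c) & a) | (((~ c) & a) & a))  →  ((~ c) & a);  E1 = (((~ c) | ((~ c) & a)) ^ (a & 1))
3. [absorb_or →] ((~ c) | ((~ c) & a))  →  (~ c);  E1 = ((~ c) ^ (a & 1))
4. [absorb_or ←] (a & 1)  →  ((a & 1) | ((a & 1) & c));  E1 = ((~ c) ^ ((a & 1) | ((a & 1) & c)))
5. [absorb_or ←] (a & 1)  →  ((a & 1) | ((a & 1) & 1));  E1 = ((~ c) ^ (((a & 1) | ((a & 1) & 1)) | ((a & 1) & c)))
6. [or_true ←] 1  →  (b | 1);  this is E2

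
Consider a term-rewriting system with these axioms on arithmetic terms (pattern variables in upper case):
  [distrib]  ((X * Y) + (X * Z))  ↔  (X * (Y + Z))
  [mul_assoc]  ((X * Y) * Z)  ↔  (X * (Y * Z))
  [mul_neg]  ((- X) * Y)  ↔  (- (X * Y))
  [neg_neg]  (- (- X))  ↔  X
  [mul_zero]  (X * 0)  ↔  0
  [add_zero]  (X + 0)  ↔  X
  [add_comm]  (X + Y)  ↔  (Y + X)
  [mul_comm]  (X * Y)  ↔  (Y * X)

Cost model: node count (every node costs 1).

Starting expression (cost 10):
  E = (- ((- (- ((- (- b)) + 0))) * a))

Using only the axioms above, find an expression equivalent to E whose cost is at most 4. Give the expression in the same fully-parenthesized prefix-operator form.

1. [neg_neg →] (- (- b))  →  b;  E = (- ((- (- (b + 0))) * a))
2. [neg_neg →] (- (- (b + 0)))  →  (b + 0);  E = (- ((b + 0) * a))
3. [add_zero →] (b + 0)  →  b;  cost 4 ≤ 4, done

(- (b * a))   [cost 4]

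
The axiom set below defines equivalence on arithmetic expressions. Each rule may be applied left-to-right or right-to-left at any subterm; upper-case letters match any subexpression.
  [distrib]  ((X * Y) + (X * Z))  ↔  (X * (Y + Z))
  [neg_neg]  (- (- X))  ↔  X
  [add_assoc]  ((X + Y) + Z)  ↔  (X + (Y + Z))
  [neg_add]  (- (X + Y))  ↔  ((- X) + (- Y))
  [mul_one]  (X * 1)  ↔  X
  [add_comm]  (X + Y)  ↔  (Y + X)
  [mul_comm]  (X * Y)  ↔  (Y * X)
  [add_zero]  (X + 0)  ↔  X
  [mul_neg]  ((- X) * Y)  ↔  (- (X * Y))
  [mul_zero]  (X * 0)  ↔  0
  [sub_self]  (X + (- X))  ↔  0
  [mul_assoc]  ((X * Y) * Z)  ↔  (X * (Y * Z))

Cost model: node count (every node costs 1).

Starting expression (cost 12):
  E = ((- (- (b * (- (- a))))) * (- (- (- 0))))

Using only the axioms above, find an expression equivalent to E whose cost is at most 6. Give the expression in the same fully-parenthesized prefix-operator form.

((b * a) * (- 0))   [cost 6]

step 1: neg_neg (→) rewrites (- (- (- 0))) into (- 0), now ((- (- (b * (- (- a))))) * (- 0))
step 2: neg_neg (→) rewrites (- (- (b * (- (- a))))) into (b * (- (- a))), now ((b * (- (- a))) * (- 0))
step 3: neg_neg (→) rewrites (- (- a)) into a, reaching cost 6 (bound 6)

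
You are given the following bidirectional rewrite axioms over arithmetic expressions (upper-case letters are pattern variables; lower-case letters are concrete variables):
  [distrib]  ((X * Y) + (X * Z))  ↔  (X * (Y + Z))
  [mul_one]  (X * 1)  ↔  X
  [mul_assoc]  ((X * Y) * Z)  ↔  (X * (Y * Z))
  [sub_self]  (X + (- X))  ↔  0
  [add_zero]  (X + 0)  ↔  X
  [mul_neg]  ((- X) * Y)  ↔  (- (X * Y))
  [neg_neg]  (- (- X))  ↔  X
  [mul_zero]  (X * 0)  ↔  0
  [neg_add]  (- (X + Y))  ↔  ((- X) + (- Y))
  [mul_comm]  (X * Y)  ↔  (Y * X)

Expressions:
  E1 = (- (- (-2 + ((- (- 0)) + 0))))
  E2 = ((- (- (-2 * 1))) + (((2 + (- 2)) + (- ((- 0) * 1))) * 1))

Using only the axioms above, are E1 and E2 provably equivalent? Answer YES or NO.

(1) (- (- (-2 + ((- (- 0)) + 0))))  =[neg_neg →]=  (-2 + ((- (- 0)) + 0))
(2) (- (- 0))  =[neg_neg →]=  0    ⊢ (-2 + (0 + 0))
(3) 0  =[sub_self ←]=  (2 + (- 2))    ⊢ (-2 + ((2 + (- 2)) + 0))
(4) 0  =[neg_neg ←]=  (- (- 0))    ⊢ (-2 + ((2 + (- 2)) + (- (- 0))))
(5) (- 0)  =[mul_one ←]=  ((- 0) * 1)    ⊢ (-2 + ((2 + (- 2)) + (- ((- 0) * 1))))
(6) -2  =[mul_one ←]=  (-2 * 1)    ⊢ ((-2 * 1) + ((2 + (- 2)) + (- ((- 0) * 1))))
(7) (-2 * 1)  =[neg_neg ←]=  (- (- (-2 * 1)))    ⊢ ((- (- (-2 * 1))) + ((2 + (- 2)) + (- ((- 0) * 1))))
(8) ((2 + (- 2)) + (- ((- 0) * 1)))  =[mul_one ←]=  (((2 + (- 2)) + (- ((- 0) * 1))) * 1)    ⊢ E2

YES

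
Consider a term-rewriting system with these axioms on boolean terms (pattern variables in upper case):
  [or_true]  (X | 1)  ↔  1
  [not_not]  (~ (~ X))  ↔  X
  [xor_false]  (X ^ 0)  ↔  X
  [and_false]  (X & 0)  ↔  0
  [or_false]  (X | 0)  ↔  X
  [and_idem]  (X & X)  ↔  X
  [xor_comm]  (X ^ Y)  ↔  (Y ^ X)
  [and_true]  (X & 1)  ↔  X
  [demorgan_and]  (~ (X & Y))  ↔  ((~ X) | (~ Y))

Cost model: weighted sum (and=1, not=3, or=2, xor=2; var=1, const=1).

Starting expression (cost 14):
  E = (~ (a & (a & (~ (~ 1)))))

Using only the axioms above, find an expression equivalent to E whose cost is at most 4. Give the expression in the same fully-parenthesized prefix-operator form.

(~ a)   [cost 4]

1. [not_not →] (~ (~ 1))  →  1;  E = (~ (a & (a & 1)))
2. [and_true →] (a & 1)  →  a;  E = (~ (a & a))
3. [and_idem →] (a & a)  →  a;  cost 4 ≤ 4, done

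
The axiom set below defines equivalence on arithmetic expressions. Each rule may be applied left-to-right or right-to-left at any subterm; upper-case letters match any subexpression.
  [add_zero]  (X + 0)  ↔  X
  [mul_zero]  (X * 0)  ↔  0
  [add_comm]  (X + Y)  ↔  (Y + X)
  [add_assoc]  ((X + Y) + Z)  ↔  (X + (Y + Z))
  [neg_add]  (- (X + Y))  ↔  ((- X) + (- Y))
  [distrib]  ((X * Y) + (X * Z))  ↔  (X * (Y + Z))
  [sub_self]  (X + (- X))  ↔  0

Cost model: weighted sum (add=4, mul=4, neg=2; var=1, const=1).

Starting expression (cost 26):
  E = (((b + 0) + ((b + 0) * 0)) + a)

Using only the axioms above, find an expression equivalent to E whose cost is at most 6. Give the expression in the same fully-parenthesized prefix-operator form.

(b + a)   [cost 6]

(1) (b + 0)  =[add_zero →]=  b    ⊢ (((b + 0) + (b * 0)) + a)
(2) (b + 0)  =[add_zero →]=  b    ⊢ ((b + (b * 0)) + a)
(3) (b * 0)  =[mul_zero →]=  0    ⊢ ((b + 0) + a)
(4) (b + 0)  =[add_zero →]=  b    ⊢ cost 6, within 6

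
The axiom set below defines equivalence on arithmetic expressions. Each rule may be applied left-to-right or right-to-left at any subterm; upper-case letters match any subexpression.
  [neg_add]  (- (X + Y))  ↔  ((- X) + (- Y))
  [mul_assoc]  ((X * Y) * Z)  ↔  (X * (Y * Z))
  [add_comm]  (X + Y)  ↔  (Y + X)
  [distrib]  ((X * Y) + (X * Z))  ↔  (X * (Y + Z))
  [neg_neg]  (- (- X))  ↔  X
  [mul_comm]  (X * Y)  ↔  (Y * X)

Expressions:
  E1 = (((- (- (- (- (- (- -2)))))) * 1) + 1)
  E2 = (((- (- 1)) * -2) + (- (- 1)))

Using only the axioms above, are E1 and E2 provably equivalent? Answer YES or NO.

(1) (- (- (- (- (- -2)))))  =[neg_neg →]=  (- (- (- -2)))    ⊢ (((- (- (- (- -2)))) * 1) + 1)
(2) (- (- -2))  =[neg_neg →]=  -2    ⊢ (((- (- -2)) * 1) + 1)
(3) (- (- -2))  =[neg_neg →]=  -2    ⊢ ((-2 * 1) + 1)
(4) (-2 * 1)  =[mul_comm →]=  (1 * -2)    ⊢ ((1 * -2) + 1)
(5) 1  =[neg_neg ←]=  (- (- 1))    ⊢ ((1 * -2) + (- (- 1)))
(6) 1  =[neg_neg ←]=  (- (- 1))    ⊢ E2

YES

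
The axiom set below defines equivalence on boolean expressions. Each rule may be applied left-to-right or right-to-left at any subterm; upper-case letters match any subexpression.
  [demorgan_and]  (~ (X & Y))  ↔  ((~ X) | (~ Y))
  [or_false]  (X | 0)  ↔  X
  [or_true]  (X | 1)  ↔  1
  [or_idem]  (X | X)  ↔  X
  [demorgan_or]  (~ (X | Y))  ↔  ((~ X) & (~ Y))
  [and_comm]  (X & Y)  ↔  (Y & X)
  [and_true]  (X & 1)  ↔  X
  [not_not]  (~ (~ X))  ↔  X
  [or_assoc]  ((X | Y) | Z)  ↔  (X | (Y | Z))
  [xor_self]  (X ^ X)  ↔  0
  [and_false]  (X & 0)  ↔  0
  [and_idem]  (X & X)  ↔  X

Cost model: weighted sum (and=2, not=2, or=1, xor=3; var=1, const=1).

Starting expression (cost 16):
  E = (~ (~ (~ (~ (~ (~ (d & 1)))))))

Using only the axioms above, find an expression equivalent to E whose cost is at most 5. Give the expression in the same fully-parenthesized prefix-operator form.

(~ (~ d))   [cost 5]

step 1: not_not (→) rewrites (~ (~ (d & 1))) into (d & 1), now (~ (~ (~ (~ (d & 1)))))
step 2: not_not (→) rewrites (~ (~ (~ (d & 1)))) into (~ (d & 1)), now (~ (~ (d & 1)))
step 3: and_true (→) rewrites (d & 1) into d, reaching cost 5 (bound 5)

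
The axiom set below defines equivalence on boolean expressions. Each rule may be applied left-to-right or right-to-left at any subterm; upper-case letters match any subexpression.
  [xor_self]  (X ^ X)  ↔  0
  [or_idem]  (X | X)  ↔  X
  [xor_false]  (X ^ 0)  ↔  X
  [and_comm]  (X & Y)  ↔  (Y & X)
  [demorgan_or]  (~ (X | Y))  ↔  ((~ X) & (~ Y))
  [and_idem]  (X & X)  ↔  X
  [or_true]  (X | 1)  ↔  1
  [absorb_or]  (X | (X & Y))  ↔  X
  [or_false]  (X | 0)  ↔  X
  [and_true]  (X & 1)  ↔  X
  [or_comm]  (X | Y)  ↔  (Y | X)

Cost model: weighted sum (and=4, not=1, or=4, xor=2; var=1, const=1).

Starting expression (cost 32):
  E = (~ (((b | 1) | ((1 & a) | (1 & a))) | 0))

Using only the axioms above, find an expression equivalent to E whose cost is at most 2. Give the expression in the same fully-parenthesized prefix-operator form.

(~ 1)   [cost 2]

1. [or_idem →] ((1 & a) | (1 & a))  →  (1 & a);  E = (~ (((b | 1) | (1 & a)) | 0))
2. [or_true →] (b | 1)  →  1;  E = (~ ((1 | (1 & a)) | 0))
3. [or_false →] ((1 | (1 & a)) | 0)  →  (1 | (1 & a));  E = (~ (1 | (1 & a)))
4. [absorb_or →] (1 | (1 & a))  →  1;  cost 2 ≤ 2, done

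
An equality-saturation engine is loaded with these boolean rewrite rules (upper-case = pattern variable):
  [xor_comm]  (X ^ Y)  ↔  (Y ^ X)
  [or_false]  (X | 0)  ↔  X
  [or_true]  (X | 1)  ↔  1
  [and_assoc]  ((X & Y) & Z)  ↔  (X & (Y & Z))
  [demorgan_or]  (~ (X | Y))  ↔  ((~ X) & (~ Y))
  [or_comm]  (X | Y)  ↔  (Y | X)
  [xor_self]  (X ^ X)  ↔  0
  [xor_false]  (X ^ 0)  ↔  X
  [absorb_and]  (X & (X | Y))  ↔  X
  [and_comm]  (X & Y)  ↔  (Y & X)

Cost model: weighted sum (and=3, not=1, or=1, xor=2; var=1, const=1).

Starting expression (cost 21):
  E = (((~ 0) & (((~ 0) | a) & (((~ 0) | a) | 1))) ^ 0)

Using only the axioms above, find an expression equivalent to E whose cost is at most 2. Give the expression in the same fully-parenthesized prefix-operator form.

step 1: absorb_and (→) rewrites (((~ 0) | a) & (((~ 0) | a) | 1)) into ((~ 0) | a), now (((~ 0) & ((~ 0) | a)) ^ 0)
step 2: absorb_and (→) rewrites ((~ 0) & ((~ 0) | a)) into (~ 0), now ((~ 0) ^ 0)
step 3: xor_false (→) rewrites ((~ 0) ^ 0) into (~ 0), reaching cost 2 (bound 2)

(~ 0)   [cost 2]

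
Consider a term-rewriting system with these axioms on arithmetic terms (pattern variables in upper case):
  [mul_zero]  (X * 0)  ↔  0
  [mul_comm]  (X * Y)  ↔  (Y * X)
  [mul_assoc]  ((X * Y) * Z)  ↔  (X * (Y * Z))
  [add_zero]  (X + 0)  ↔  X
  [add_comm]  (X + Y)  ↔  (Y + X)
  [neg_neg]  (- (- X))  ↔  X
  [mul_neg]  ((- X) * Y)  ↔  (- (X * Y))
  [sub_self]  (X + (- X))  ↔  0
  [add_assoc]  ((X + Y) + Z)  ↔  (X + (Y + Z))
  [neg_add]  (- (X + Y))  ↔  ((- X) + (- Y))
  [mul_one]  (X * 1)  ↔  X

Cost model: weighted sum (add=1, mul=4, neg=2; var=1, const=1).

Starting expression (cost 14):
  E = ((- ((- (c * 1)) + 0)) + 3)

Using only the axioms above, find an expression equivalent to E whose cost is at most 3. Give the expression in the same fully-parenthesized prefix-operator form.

(c + 3)   [cost 3]

1. [mul_one →] (c * 1)  →  c;  E = ((- ((- c) + 0)) + 3)
2. [add_zero →] ((- c) + 0)  →  (- c);  E = ((- (- c)) + 3)
3. [neg_neg →] (- (- c))  →  c;  cost 3 ≤ 3, done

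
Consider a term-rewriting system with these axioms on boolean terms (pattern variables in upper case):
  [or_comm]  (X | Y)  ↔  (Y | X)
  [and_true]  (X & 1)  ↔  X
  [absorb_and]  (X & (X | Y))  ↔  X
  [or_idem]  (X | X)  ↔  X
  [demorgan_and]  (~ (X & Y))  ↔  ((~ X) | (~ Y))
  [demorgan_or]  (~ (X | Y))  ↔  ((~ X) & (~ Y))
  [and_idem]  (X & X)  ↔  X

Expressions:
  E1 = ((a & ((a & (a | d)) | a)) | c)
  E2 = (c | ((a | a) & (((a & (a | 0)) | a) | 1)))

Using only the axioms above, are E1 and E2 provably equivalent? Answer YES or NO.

(1) (a & (a | d))  =[absorb_and →]=  a    ⊢ ((a & (a | a)) | c)
(2) ((a & (a | a)) | c)  =[or_comm →]=  (c | (a & (a | a)))
(3) (a & (a | a))  =[absorb_and →]=  a    ⊢ (c | a)
(4) a  =[or_idem ←]=  (a | a)    ⊢ (c | (a | a))
(5) (a | a)  =[absorb_and ←]=  ((a | a) & ((a | a) | 1))    ⊢ (c | ((a | a) & ((a | a) | 1)))
(6) a  =[absorb_and ←]=  (a & (a | 0))    ⊢ E2

YES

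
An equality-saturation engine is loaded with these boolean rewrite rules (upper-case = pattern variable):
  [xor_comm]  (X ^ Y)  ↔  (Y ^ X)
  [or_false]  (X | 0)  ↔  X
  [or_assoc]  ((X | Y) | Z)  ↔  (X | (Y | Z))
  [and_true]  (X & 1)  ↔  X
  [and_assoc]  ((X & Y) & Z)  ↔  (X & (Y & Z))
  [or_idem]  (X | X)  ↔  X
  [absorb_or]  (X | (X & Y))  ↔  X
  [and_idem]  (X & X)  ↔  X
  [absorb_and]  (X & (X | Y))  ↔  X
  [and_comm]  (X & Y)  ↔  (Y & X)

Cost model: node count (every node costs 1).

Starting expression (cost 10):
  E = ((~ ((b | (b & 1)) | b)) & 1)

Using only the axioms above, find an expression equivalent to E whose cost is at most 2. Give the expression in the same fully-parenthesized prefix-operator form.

step 1: absorb_or (→) rewrites (b | (b & 1)) into b, now ((~ (b | b)) & 1)
step 2: and_true (→) rewrites ((~ (b | b)) & 1) into (~ (b | b))
step 3: or_idem (→) rewrites (b | b) into b, reaching cost 2 (bound 2)

(~ b)   [cost 2]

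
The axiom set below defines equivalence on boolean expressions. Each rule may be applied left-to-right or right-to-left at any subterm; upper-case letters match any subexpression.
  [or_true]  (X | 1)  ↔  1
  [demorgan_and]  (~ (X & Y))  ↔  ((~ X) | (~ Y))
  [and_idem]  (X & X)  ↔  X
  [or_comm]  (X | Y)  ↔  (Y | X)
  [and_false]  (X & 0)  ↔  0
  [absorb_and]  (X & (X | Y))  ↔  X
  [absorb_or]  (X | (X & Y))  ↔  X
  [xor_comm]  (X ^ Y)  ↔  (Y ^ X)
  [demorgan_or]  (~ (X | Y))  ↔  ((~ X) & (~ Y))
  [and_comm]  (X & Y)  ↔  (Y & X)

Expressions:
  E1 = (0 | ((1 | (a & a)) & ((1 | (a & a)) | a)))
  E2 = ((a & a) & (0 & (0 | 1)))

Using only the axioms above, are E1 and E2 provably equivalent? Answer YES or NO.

Every axiom is a valid identity, so a rewrite proof would force E1 and E2 to agree under every assignment.
At a=0: E1 = 1 but E2 = 0; they differ, so no derivation exists.

NO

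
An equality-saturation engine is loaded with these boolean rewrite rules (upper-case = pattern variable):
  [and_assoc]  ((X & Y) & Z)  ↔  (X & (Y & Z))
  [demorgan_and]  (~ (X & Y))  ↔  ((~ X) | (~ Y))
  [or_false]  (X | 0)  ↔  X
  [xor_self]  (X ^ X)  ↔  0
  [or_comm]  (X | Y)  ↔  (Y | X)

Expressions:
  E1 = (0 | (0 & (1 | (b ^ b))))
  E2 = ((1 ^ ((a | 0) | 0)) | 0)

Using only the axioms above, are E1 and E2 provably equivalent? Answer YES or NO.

Every axiom is a valid identity, so a rewrite proof would force E1 and E2 to agree under every assignment.
At a=0, b=0: E1 = 0 but E2 = 1; they differ, so no derivation exists.

NO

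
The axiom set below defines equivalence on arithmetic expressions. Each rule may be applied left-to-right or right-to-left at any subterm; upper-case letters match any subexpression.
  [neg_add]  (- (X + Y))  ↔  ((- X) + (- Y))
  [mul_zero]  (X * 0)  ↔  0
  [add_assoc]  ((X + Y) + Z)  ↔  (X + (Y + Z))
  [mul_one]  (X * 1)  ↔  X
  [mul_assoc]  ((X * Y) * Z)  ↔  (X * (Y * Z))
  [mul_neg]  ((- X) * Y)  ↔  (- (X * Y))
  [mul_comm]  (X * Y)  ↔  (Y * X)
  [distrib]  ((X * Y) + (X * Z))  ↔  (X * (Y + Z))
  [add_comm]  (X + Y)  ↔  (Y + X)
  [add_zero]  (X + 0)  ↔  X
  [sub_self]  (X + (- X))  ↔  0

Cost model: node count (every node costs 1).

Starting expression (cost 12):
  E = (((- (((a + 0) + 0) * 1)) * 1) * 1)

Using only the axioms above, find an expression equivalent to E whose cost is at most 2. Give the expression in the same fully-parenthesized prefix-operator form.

(- a)   [cost 2]

(1) ((a + 0) + 0)  =[add_zero →]=  (a + 0)    ⊢ (((- ((a + 0) * 1)) * 1) * 1)
(2) (a + 0)  =[add_zero →]=  a    ⊢ (((- (a * 1)) * 1) * 1)
(3) (a * 1)  =[mul_one →]=  a    ⊢ (((- a) * 1) * 1)
(4) (((- a) * 1) * 1)  =[mul_one →]=  ((- a) * 1)
(5) ((- a) * 1)  =[mul_one →]=  (- a)    ⊢ cost 2, within 2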